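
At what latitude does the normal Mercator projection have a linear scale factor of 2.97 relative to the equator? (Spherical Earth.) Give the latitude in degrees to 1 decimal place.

70.3°

Mercator scale is k = sec φ = 1/cos φ.
1/cos φ = 2.97  ⇒  cos φ = 0.3367  ⇒  φ = arccos(0.3367) ≈ 70.3°.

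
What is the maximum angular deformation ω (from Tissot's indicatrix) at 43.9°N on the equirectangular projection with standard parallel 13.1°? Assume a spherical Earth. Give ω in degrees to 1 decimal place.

With standard parallel φ₀ = 13.1°, the equirectangular projection gives x = Rλ cos φ₀, y = Rφ, so h = 1 and k = cos 13.1° / cos φ.
At 43.9°: h = 1.000, k = 1.352; principal scales a = 1.352, b = 1.000.
sin(ω/2) = (a − b)/(a + b) = 0.3517/2.352 = 0.1496, so ω = 2 arcsin(0.1496) ≈ 17.2°.

17.2°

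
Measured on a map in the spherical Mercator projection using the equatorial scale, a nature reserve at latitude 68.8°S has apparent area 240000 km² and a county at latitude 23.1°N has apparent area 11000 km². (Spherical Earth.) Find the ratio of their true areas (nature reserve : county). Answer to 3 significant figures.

Since Mercator area scale is 1/cos²φ, the true area equals the apparent area multiplied by cos²φ.
True area of nature reserve: 240000 × cos²(68.8°) = 240000 × 0.1308 = 31390 km².
True area of county: 11000 × cos²(23.1°) = 11000 × 0.8461 = 9307 km².
Ratio = 31390 / 9307 ≈ 3.37.

3.37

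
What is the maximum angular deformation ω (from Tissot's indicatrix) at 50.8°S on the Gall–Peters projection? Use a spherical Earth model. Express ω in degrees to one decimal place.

Gall–Peters is a cylindrical equal-area projection with standard parallels at ±45°. For cylindrical equal-area with standard parallel φ₀, h = cos φ / cos φ₀ and k = cos φ₀ / cos φ, so h·k = 1.
At 50.8°: h = 0.8938, k = 1.119; principal scales a = 1.119, b = 0.8938.
sin(ω/2) = (a − b)/(a + b) = 0.2250/2.013 = 0.1118, so ω = 2 arcsin(0.1118) ≈ 12.8°.

12.8°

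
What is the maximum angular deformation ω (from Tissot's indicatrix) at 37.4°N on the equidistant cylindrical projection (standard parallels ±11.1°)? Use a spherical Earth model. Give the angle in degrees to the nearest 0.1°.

12.1°

With standard parallel φ₀ = 11.1°, the equirectangular projection gives x = Rλ cos φ₀, y = Rφ, so h = 1 and k = cos 11.1° / cos φ.
At 37.4°: h = 1.000, k = 1.235; principal scales a = 1.235, b = 1.000.
sin(ω/2) = (a − b)/(a + b) = 0.2352/2.235 = 0.1052, so ω = 2 arcsin(0.1052) ≈ 12.1°.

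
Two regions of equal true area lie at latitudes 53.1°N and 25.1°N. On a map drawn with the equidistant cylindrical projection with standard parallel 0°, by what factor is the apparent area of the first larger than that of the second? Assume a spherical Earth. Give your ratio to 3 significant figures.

1.51

For the equirectangular projection with φ₀ = 0 (plate carrée), h = 1 along meridians and k = sec φ along parallels.
Areal scale at 53.1°: h·k = 1.000 × 1.666 = 1.666.
Areal scale at 25.1°: h·k = 1.000 × 1.104 = 1.104.
Ratio = 1.666/1.104 ≈ 1.51.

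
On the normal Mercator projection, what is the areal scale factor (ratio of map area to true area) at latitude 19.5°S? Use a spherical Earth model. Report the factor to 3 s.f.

For Mercator, h = k = sec φ (a conformal cylindrical projection has a single point scale, 1/cos φ).
Areal scale = k² = sec²φ = 1/cos²(19.5°) = 1/0.9426² = 1.125.

1.13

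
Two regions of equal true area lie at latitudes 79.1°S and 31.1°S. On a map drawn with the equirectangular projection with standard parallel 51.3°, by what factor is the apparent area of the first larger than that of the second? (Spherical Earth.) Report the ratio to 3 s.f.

4.53

With standard parallel φ₀ = 51.3°, the equirectangular projection gives x = Rλ cos φ₀, y = Rφ, so h = 1 and k = cos 51.3° / cos φ.
Areal scale at 79.1°: h·k = 1.000 × 3.306 = 3.306.
Areal scale at 31.1°: h·k = 1.000 × 0.7302 = 0.7302.
Ratio = 3.306/0.7302 ≈ 4.53.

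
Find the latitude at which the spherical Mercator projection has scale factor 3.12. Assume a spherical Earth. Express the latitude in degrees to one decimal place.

71.3°

Mercator scale is k = sec φ = 1/cos φ.
1/cos φ = 3.12  ⇒  cos φ = 0.3205  ⇒  φ = arccos(0.3205) ≈ 71.3°.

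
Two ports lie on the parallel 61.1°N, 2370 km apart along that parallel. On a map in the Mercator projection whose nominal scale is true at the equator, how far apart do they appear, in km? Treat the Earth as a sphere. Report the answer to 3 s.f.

Mercator is conformal, so the point scale is isotropic: h = k = sec φ = 1/cos φ.
Along the parallel, k = sec 61.1° = 1/0.4833 = 2.069.
Map distance = 2370 × 2.069 ≈ 4900 km.

4900 km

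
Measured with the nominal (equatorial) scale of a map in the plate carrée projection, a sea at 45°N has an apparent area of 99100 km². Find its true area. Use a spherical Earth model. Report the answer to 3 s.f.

Plate carrée maps x = Rλ, y = Rφ. The meridian scale is h = 1 and the parallel scale is k = 1/cos φ = sec φ.
Areal scale = h·k = 1 × sec φ; at 45°, h = 1.000, k = 1.414, so h·k = 1.414.
True area = apparent / (areal scale) = 99100 / 1.414 ≈ 70100 km².

70100 km²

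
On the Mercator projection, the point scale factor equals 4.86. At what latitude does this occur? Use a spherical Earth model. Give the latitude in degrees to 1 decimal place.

Mercator scale is k = sec φ = 1/cos φ.
1/cos φ = 4.86  ⇒  cos φ = 0.2058  ⇒  φ = arccos(0.2058) ≈ 78.1°.

78.1°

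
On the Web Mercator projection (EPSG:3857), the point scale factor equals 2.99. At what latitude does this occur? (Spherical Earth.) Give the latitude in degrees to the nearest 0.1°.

70.5°

Mercator scale is k = sec φ = 1/cos φ.
1/cos φ = 2.99  ⇒  cos φ = 0.3344  ⇒  φ = arccos(0.3344) ≈ 70.5°.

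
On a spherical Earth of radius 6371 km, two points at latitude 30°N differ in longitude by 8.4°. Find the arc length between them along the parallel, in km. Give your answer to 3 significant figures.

809 km

Arc length along a parallel = R cos φ · Δλ (with Δλ in radians).
= 6371 × cos 30° × (8.4° × π/180) = 6371 × 0.8660 × 0.1466 ≈ 809 km.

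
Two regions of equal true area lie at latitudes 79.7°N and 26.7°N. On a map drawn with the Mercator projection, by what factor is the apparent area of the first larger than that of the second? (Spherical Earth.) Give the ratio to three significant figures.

25.0

Mercator areal scale is sec²φ.
At 79.7°: sec²(79.7°) = 1/0.1788² = 31.28.
At 26.7°: sec²(26.7°) = 1/0.8934² = 1.253.
Ratio = 31.28/1.253 = cos²(26.7°)/cos²(79.7°) ≈ 25.0.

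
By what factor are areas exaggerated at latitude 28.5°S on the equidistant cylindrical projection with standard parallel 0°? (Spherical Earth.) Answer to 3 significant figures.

1.14

In the plate carrée (x = Rλ, y = Rφ), meridians are true-scale (h = 1) and parallels are stretched by k = sec φ.
Areal scale = h·k = 1 × sec φ; at 28.5°, h = 1.000, k = 1.138, so h·k = 1.138.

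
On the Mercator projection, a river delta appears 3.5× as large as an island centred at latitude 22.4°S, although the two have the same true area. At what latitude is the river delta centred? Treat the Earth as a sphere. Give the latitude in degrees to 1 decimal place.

On Mercator, (apparent₁)/(apparent₂) = sec²φ₁ / sec²φ₂ when true areas are equal.
cos²φ₂ / cos²φ₁ = 3.5  ⇒  cos φ₁ = cos 22.4° / √3.5 = 0.9245/1.871 = 0.4942.
φ₁ = arccos(0.4942) ≈ 60.4°.

60.4°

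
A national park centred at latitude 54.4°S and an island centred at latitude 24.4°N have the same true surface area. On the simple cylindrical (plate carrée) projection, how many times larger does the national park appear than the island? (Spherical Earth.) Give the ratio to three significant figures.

For the equirectangular projection with φ₀ = 0 (plate carrée), h = 1 along meridians and k = sec φ along parallels.
Areal scale at 54.4°: h·k = 1.000 × 1.718 = 1.718.
Areal scale at 24.4°: h·k = 1.000 × 1.098 = 1.098.
Ratio = 1.718/1.098 ≈ 1.56.

1.56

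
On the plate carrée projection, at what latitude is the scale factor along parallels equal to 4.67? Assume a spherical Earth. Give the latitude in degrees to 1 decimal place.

Plate carrée: h = 1, k = sec φ along parallels.
sec φ = 4.67  ⇒  cos φ = 0.2141  ⇒  φ ≈ 77.6°.

77.6°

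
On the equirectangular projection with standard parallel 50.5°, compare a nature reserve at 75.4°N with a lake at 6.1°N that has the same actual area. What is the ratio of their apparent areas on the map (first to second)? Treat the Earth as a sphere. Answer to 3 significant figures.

With standard parallel φ₀ = 50.5°, the equirectangular projection gives x = Rλ cos φ₀, y = Rφ, so h = 1 and k = cos 50.5° / cos φ.
Areal scale at 75.4°: h·k = 1.000 × 2.523 = 2.523.
Areal scale at 6.1°: h·k = 1.000 × 0.6397 = 0.6397.
Ratio = 2.523/0.6397 ≈ 3.94.

3.94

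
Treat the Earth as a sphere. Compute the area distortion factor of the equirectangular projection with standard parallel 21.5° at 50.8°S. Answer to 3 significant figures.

The equidistant cylindrical projection with φ₀ = 21.5° has h = 1 (meridians true) and k = cos φ₀ / cos φ along parallels.
Areal scale = h·k = 1 × cos φ₀ / cos φ; at 50.8°, h = 1.000, k = 1.472, so h·k = 1.472.

1.47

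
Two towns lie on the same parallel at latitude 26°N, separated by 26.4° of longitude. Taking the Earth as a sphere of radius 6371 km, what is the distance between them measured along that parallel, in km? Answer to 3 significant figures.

2640 km

Arc length along a parallel = R cos φ · Δλ (with Δλ in radians).
= 6371 × cos 26° × (26.4° × π/180) = 6371 × 0.8988 × 0.4608 ≈ 2640 km.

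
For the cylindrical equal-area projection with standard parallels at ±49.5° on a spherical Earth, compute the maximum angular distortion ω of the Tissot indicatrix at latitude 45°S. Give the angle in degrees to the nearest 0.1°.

For cylindrical equal-area with standard parallel φ₀, h = cos φ / cos φ₀ and k = cos φ₀ / cos φ, so h·k = 1.
At 45°: h = 1.089, k = 0.9185; principal scales a = 1.089, b = 0.9185.
sin(ω/2) = (a − b)/(a + b) = 0.1703/2.007 = 0.08485, so ω = 2 arcsin(0.08485) ≈ 9.7°.

9.7°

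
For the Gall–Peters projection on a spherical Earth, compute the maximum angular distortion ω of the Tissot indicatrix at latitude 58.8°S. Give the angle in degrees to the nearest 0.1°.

35.1°

Gall–Peters is a cylindrical equal-area projection with standard parallels at ±45°. For cylindrical equal-area with standard parallel φ₀, h = cos φ / cos φ₀ and k = cos φ₀ / cos φ, so h·k = 1.
At 58.8°: h = 0.7326, k = 1.365; principal scales a = 1.365, b = 0.7326.
sin(ω/2) = (a − b)/(a + b) = 0.6324/2.098 = 0.3015, so ω = 2 arcsin(0.3015) ≈ 35.1°.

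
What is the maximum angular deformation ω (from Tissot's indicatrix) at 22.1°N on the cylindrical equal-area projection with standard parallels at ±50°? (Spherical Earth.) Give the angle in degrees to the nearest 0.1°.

For cylindrical equal-area with standard parallel φ₀, h = cos φ / cos φ₀ and k = cos φ₀ / cos φ, so h·k = 1.
At 22.1°: h = 1.441, k = 0.6938; principal scales a = 1.441, b = 0.6938.
sin(ω/2) = (a − b)/(a + b) = 0.7477/2.135 = 0.3502, so ω = 2 arcsin(0.3502) ≈ 41.0°.

41.0°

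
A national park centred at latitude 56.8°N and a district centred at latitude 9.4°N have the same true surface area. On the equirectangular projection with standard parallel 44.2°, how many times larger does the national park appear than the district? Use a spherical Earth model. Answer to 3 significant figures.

1.80

With standard parallel φ₀ = 44.2°, the equirectangular projection gives x = Rλ cos φ₀, y = Rφ, so h = 1 and k = cos 44.2° / cos φ.
Areal scale at 56.8°: h·k = 1.000 × 1.309 = 1.309.
Areal scale at 9.4°: h·k = 1.000 × 0.7267 = 0.7267.
Ratio = 1.309/0.7267 ≈ 1.80.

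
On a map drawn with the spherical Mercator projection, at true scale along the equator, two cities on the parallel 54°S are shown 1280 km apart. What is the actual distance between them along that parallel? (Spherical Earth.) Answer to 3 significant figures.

752 km

The Mercator projection is conformal; its linear scale factor is the same in every direction and equals sec φ = 1/cos φ.
Along the parallel at 54°, map distances are exaggerated by k = sec 54° = 1.701.
True distance = 1280 / 1.701 = 1280 × cos 54° ≈ 752 km.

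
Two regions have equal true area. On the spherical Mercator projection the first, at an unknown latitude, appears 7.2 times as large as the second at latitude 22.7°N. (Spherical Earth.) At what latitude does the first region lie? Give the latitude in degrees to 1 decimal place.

69.9°

On Mercator, (apparent₁)/(apparent₂) = sec²φ₁ / sec²φ₂ when true areas are equal.
cos²φ₂ / cos²φ₁ = 7.2  ⇒  cos φ₁ = cos 22.7° / √7.2 = 0.9225/2.683 = 0.3438.
φ₁ = arccos(0.3438) ≈ 69.9°.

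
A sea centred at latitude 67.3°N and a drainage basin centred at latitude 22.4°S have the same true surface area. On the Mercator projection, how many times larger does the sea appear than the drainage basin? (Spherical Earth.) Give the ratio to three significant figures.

On Mercator, area is exaggerated by sec²φ = 1/cos²φ.
At 67.3°: sec²(67.3°) = 1/0.3859² = 6.715.
At 22.4°: sec²(22.4°) = 1/0.9245² = 1.170.
Ratio = 6.715/1.170 = cos²(22.4°)/cos²(67.3°) ≈ 5.74.

5.74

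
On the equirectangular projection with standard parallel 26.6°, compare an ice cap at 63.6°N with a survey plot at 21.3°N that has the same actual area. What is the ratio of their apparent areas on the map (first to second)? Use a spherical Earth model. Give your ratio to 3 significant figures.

The equidistant cylindrical projection with φ₀ = 26.6° has h = 1 (meridians true) and k = cos φ₀ / cos φ along parallels.
Areal scale at 63.6°: h·k = 1.000 × 2.011 = 2.011.
Areal scale at 21.3°: h·k = 1.000 × 0.9597 = 0.9597.
Ratio = 2.011/0.9597 ≈ 2.10.

2.10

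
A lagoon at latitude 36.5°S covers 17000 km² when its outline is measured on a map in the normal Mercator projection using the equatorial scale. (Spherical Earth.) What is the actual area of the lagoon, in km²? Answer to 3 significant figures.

11000 km²

The Mercator projection is conformal; its linear scale factor is the same in every direction and equals sec φ = 1/cos φ.
Areal scale = k² = sec²φ = 1/cos²(36.5°) = 1/0.8039² = 1.548.
True area = apparent / (areal scale) = 17000 / 1.548 ≈ 11000 km².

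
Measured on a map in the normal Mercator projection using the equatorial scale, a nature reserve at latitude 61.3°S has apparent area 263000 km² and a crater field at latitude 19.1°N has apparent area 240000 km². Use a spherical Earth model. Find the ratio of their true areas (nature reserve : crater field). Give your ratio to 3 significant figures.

0.283

On Mercator the areal scale is sec²φ, so true area = apparent × cos²φ.
True area of nature reserve: 263000 × cos²(61.3°) = 263000 × 0.2306 = 60650 km².
True area of crater field: 240000 × cos²(19.1°) = 240000 × 0.8929 = 214300 km².
Ratio = 60650 / 214300 ≈ 0.283.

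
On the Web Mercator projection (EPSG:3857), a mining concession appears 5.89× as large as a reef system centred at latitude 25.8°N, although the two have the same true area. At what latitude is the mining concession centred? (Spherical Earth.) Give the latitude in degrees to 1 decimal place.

68.2°

Mercator areal scale is sec²φ, so apparent-area ratio = sec²φ₁ / sec²φ₂ = cos²φ₂ / cos²φ₁.
cos²φ₂ / cos²φ₁ = 5.89  ⇒  cos φ₁ = cos 25.8° / √5.89 = 0.9003/2.427 = 0.3710.
φ₁ = arccos(0.3710) ≈ 68.2°.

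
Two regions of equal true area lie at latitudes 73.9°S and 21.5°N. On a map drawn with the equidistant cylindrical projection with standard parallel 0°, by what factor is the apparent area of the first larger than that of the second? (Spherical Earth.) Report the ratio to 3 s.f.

Plate carrée maps x = Rλ, y = Rφ. The meridian scale is h = 1 and the parallel scale is k = 1/cos φ = sec φ.
Areal scale at 73.9°: h·k = 1.000 × 3.606 = 3.606.
Areal scale at 21.5°: h·k = 1.000 × 1.075 = 1.075.
Ratio = 3.606/1.075 ≈ 3.36.

3.36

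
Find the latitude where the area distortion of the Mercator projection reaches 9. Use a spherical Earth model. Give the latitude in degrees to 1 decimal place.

Mercator areal scale is sec²φ.
sec²φ = 9  ⇒  cos²φ = 0.1111  ⇒  cos φ = 0.3333.
φ = arccos(0.3333) ≈ 70.5°.

70.5°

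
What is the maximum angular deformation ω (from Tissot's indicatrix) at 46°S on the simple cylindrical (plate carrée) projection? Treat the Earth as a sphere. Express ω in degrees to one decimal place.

20.8°

Plate carrée maps x = Rλ, y = Rφ. The meridian scale is h = 1 and the parallel scale is k = 1/cos φ = sec φ.
At 46°: h = 1.000, k = 1.440; principal scales a = 1.440, b = 1.000.
sin(ω/2) = (a − b)/(a + b) = 0.4396/2.440 = 0.1802, so ω = 2 arcsin(0.1802) ≈ 20.8°.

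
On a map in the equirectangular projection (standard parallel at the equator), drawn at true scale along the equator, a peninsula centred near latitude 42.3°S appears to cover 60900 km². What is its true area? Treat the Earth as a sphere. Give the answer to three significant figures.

For the equirectangular projection with φ₀ = 0 (plate carrée), h = 1 along meridians and k = sec φ along parallels.
Areal scale = h·k = 1 × sec φ; at 42.3°, h = 1.000, k = 1.352, so h·k = 1.352.
True area = apparent / (areal scale) = 60900 / 1.352 ≈ 45000 km².

45000 km²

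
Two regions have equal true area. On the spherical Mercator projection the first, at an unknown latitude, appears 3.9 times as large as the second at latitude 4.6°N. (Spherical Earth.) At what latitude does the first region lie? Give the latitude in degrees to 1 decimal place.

On Mercator, (apparent₁)/(apparent₂) = sec²φ₁ / sec²φ₂ when true areas are equal.
cos²φ₂ / cos²φ₁ = 3.9  ⇒  cos φ₁ = cos 4.6° / √3.9 = 0.9968/1.975 = 0.5047.
φ₁ = arccos(0.5047) ≈ 59.7°.

59.7°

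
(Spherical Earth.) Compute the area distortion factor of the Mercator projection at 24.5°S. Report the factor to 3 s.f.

1.21

The Mercator projection is conformal; its linear scale factor is the same in every direction and equals sec φ = 1/cos φ.
Areal scale = k² = sec²φ = 1/cos²(24.5°) = 1/0.9100² = 1.208.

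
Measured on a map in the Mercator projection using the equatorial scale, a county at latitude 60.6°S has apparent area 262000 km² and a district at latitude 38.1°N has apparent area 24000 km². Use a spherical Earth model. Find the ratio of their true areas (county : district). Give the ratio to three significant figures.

Mercator's areal exaggeration is sec²φ; hence true area = (apparent area) · cos²φ.
True area of county: 262000 × cos²(60.6°) = 262000 × 0.2410 = 63140 km².
True area of district: 24000 × cos²(38.1°) = 24000 × 0.6193 = 14860 km².
Ratio = 63140 / 14860 ≈ 4.25.

4.25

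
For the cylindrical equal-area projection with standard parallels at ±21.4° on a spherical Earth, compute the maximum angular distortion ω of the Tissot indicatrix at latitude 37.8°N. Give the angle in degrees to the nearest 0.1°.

18.7°

A cylindrical equal-area projection with standard parallel φ₀ has meridian scale h = cos φ / cos φ₀ and parallel scale k = cos φ₀ / cos φ (so areas are preserved, h·k = 1).
At 37.8°: h = 0.8487, k = 1.178; principal scales a = 1.178, b = 0.8487.
sin(ω/2) = (a − b)/(a + b) = 0.3297/2.027 = 0.1626, so ω = 2 arcsin(0.1626) ≈ 18.7°.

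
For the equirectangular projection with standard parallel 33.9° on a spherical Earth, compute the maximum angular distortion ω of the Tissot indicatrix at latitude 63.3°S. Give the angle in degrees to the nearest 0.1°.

34.6°

The equidistant cylindrical projection with φ₀ = 33.9° has h = 1 (meridians true) and k = cos φ₀ / cos φ along parallels.
At 63.3°: h = 1.000, k = 1.847; principal scales a = 1.847, b = 1.000.
sin(ω/2) = (a − b)/(a + b) = 0.8473/2.847 = 0.2976, so ω = 2 arcsin(0.2976) ≈ 34.6°.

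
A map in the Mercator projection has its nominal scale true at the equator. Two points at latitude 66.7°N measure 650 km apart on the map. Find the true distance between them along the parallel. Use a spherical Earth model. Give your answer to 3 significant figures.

The Mercator projection is conformal; its linear scale factor is the same in every direction and equals sec φ = 1/cos φ.
Along the parallel at 66.7°, map distances are exaggerated by k = sec 66.7° = 2.528.
True distance = 650 / 2.528 = 650 × cos 66.7° ≈ 257 km.

257 km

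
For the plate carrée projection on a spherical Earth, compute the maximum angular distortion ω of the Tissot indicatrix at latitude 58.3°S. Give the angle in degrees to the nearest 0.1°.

Plate carrée maps x = Rλ, y = Rφ. The meridian scale is h = 1 and the parallel scale is k = 1/cos φ = sec φ.
At 58.3°: h = 1.000, k = 1.903; principal scales a = 1.903, b = 1.000.
sin(ω/2) = (a − b)/(a + b) = 0.9031/2.903 = 0.3111, so ω = 2 arcsin(0.3111) ≈ 36.2°.

36.2°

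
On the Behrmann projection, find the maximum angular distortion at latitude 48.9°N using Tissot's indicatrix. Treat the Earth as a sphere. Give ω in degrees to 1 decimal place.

31.2°

The Behrmann projection is cylindrical equal-area with φ₀ = 30°. For cylindrical equal-area with standard parallel φ₀, h = cos φ / cos φ₀ and k = cos φ₀ / cos φ, so h·k = 1.
At 48.9°: h = 0.7591, k = 1.317; principal scales a = 1.317, b = 0.7591.
sin(ω/2) = (a − b)/(a + b) = 0.5583/2.076 = 0.2689, so ω = 2 arcsin(0.2689) ≈ 31.2°.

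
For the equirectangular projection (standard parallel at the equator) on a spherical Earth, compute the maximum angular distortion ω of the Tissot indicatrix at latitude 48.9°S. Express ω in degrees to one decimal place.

23.9°

In the plate carrée (x = Rλ, y = Rφ), meridians are true-scale (h = 1) and parallels are stretched by k = sec φ.
At 48.9°: h = 1.000, k = 1.521; principal scales a = 1.521, b = 1.000.
sin(ω/2) = (a − b)/(a + b) = 0.5212/2.521 = 0.2067, so ω = 2 arcsin(0.2067) ≈ 23.9°.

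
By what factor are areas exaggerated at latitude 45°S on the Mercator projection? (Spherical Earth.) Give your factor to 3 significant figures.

2.00

The Mercator projection is conformal; its linear scale factor is the same in every direction and equals sec φ = 1/cos φ.
Areal scale = k² = sec²φ = 1/cos²(45°) = 1/0.7071² = 2.000.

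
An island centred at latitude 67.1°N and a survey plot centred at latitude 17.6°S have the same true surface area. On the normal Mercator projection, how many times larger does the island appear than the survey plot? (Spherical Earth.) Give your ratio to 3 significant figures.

Mercator is conformal with k = sec φ, so areal scale = k² = sec²φ.
At 67.1°: sec²(67.1°) = 1/0.3891² = 6.604.
At 17.6°: sec²(17.6°) = 1/0.9532² = 1.101.
Ratio = 6.604/1.101 = cos²(17.6°)/cos²(67.1°) ≈ 6.00.

6.00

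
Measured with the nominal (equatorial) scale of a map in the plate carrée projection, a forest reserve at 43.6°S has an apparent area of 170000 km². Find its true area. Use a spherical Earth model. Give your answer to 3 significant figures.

123000 km²

Plate carrée maps x = Rλ, y = Rφ. The meridian scale is h = 1 and the parallel scale is k = 1/cos φ = sec φ.
Areal scale = h·k = 1 × sec φ; at 43.6°, h = 1.000, k = 1.381, so h·k = 1.381.
True area = apparent / (areal scale) = 170000 / 1.381 ≈ 123000 km².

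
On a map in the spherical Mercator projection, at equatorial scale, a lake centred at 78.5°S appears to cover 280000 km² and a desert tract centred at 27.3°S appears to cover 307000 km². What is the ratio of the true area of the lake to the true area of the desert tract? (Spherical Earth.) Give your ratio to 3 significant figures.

Mercator's areal exaggeration is sec²φ; hence true area = (apparent area) · cos²φ.
True area of lake: 280000 × cos²(78.5°) = 280000 × 0.03975 = 11130 km².
True area of desert tract: 307000 × cos²(27.3°) = 307000 × 0.7896 = 242400 km².
Ratio = 11130 / 242400 ≈ 0.0459.

0.0459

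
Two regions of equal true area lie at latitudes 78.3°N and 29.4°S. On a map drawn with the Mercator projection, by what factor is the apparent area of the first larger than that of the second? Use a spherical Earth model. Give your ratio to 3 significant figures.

Mercator areal scale is sec²φ.
At 78.3°: sec²(78.3°) = 1/0.2028² = 24.32.
At 29.4°: sec²(29.4°) = 1/0.8712² = 1.317.
Ratio = 24.32/1.317 = cos²(29.4°)/cos²(78.3°) ≈ 18.5.

18.5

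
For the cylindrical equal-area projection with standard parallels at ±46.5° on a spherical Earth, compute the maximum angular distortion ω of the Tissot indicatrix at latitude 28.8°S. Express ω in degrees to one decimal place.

27.4°

A cylindrical equal-area projection with standard parallel φ₀ has meridian scale h = cos φ / cos φ₀ and parallel scale k = cos φ₀ / cos φ (so areas are preserved, h·k = 1).
At 28.8°: h = 1.273, k = 0.7855; principal scales a = 1.273, b = 0.7855.
sin(ω/2) = (a − b)/(a + b) = 0.4875/2.059 = 0.2368, so ω = 2 arcsin(0.2368) ≈ 27.4°.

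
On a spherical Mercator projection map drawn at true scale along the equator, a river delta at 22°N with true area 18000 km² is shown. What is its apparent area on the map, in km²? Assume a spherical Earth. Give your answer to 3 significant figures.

Mercator is conformal, so the point scale is isotropic: h = k = sec φ = 1/cos φ.
Areal scale = k² = sec²φ = 1/cos²(22°) = 1/0.9272² = 1.163.
Apparent area = 18000 × 1.163 ≈ 20900 km².

20900 km²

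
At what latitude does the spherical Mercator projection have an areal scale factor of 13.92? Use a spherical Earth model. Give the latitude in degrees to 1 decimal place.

74.5°

Mercator areal scale is sec²φ.
sec²φ = 13.92  ⇒  cos²φ = 0.07184  ⇒  cos φ = 0.2680.
φ = arccos(0.2680) ≈ 74.5°.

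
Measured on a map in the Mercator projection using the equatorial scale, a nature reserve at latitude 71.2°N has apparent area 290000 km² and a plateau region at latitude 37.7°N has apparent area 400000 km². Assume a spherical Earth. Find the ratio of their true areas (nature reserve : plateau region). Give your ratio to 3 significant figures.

On Mercator the areal scale is sec²φ, so true area = apparent × cos²φ.
True area of nature reserve: 290000 × cos²(71.2°) = 290000 × 0.1039 = 30120 km².
True area of plateau region: 400000 × cos²(37.7°) = 400000 × 0.6260 = 250400 km².
Ratio = 30120 / 250400 ≈ 0.120.

0.120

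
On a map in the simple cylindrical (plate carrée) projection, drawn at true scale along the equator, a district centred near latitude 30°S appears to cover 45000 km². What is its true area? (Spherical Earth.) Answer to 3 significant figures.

For the equirectangular projection with φ₀ = 0 (plate carrée), h = 1 along meridians and k = sec φ along parallels.
Areal scale = h·k = 1 × sec φ; at 30°, h = 1.000, k = 1.155, so h·k = 1.155.
True area = apparent / (areal scale) = 45000 / 1.155 ≈ 39000 km².

39000 km²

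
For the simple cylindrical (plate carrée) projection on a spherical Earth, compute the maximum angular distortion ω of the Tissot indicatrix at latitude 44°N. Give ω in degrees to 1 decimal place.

For the equirectangular projection with φ₀ = 0 (plate carrée), h = 1 along meridians and k = sec φ along parallels.
At 44°: h = 1.000, k = 1.390; principal scales a = 1.390, b = 1.000.
sin(ω/2) = (a − b)/(a + b) = 0.3902/2.390 = 0.1632, so ω = 2 arcsin(0.1632) ≈ 18.8°.

18.8°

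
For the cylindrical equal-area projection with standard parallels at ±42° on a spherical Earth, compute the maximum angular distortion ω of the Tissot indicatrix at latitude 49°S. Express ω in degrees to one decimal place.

14.2°

Cylindrical equal-area (φ₀ = 42°): h = cos φ / cos 42° along meridians, k = cos 42° / cos φ along parallels; h·k = 1.
At 49°: h = 0.8828, k = 1.133; principal scales a = 1.133, b = 0.8828.
sin(ω/2) = (a − b)/(a + b) = 0.2499/2.016 = 0.1240, so ω = 2 arcsin(0.1240) ≈ 14.2°.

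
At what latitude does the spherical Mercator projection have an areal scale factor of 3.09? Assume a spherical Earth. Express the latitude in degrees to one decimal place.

55.3°

Mercator areal scale is sec²φ.
sec²φ = 3.09  ⇒  cos²φ = 0.3236  ⇒  cos φ = 0.5689.
φ = arccos(0.5689) ≈ 55.3°.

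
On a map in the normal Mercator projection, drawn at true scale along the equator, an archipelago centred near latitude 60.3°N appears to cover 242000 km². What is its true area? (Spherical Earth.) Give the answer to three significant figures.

59400 km²

The Mercator projection is conformal; its linear scale factor is the same in every direction and equals sec φ = 1/cos φ.
Areal scale = k² = sec²φ = 1/cos²(60.3°) = 1/0.4955² = 4.074.
True area = apparent / (areal scale) = 242000 / 4.074 ≈ 59400 km².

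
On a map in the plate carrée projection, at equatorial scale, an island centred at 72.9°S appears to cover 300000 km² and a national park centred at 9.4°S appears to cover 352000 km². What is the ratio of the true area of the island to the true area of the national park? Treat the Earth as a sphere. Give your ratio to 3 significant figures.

On the plate carrée, areal scale = h·k = 1 × sec φ, so true area = apparent × cos φ.
True area of island: 300000 × cos(72.9°) = 300000 × 0.2940 = 88210 km².
True area of national park: 352000 × cos(9.4°) = 352000 × 0.9866 = 347300 km².
Ratio = 88210 / 347300 ≈ 0.254.

0.254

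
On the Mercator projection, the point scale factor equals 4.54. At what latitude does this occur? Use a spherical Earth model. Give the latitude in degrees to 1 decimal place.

77.3°

Mercator scale is k = sec φ = 1/cos φ.
1/cos φ = 4.54  ⇒  cos φ = 0.2203  ⇒  φ = arccos(0.2203) ≈ 77.3°.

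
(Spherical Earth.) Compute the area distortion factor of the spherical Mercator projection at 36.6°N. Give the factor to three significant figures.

1.55

For Mercator, h = k = sec φ (a conformal cylindrical projection has a single point scale, 1/cos φ).
Areal scale = k² = sec²φ = 1/cos²(36.6°) = 1/0.8028² = 1.552.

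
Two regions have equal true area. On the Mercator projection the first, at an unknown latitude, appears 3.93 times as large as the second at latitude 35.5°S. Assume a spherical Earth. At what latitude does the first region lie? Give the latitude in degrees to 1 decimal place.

65.8°

On Mercator, (apparent₁)/(apparent₂) = sec²φ₁ / sec²φ₂ when true areas are equal.
cos²φ₂ / cos²φ₁ = 3.93  ⇒  cos φ₁ = cos 35.5° / √3.93 = 0.8141/1.982 = 0.4107.
φ₁ = arccos(0.4107) ≈ 65.8°.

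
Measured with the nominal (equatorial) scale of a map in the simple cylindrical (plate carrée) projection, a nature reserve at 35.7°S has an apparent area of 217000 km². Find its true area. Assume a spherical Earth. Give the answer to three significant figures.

Plate carrée maps x = Rλ, y = Rφ. The meridian scale is h = 1 and the parallel scale is k = 1/cos φ = sec φ.
Areal scale = h·k = 1 × sec φ; at 35.7°, h = 1.000, k = 1.231, so h·k = 1.231.
True area = apparent / (areal scale) = 217000 / 1.231 ≈ 176000 km².

176000 km²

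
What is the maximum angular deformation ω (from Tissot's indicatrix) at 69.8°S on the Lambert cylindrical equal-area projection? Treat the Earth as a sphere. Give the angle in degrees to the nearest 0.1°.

The Lambert cylindrical equal-area projection is the cylindrical equal-area projection with its standard parallel at the equator (φ₀ = 0). Cylindrical equal-area (φ₀ = 0°): h = cos φ / cos 0° along meridians, k = cos 0° / cos φ along parallels; h·k = 1.
At 69.8°: h = 0.3453, k = 2.896; principal scales a = 2.896, b = 0.3453.
sin(ω/2) = (a − b)/(a + b) = 2.551/3.241 = 0.7869, so ω = 2 arcsin(0.7869) ≈ 103.8°.

103.8°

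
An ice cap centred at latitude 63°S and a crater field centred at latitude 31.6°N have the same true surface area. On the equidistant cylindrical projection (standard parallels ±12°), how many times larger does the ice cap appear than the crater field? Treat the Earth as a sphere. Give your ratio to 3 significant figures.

1.88

The equidistant cylindrical projection with φ₀ = 12° has h = 1 (meridians true) and k = cos φ₀ / cos φ along parallels.
Areal scale at 63°: h·k = 1.000 × 2.155 = 2.155.
Areal scale at 31.6°: h·k = 1.000 × 1.148 = 1.148.
Ratio = 2.155/1.148 ≈ 1.88.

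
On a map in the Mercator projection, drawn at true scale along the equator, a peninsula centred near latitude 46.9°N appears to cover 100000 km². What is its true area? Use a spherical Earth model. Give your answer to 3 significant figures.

The Mercator projection is conformal; its linear scale factor is the same in every direction and equals sec φ = 1/cos φ.
Areal scale = k² = sec²φ = 1/cos²(46.9°) = 1/0.6833² = 2.142.
True area = apparent / (areal scale) = 100000 / 2.142 ≈ 46700 km².

46700 km²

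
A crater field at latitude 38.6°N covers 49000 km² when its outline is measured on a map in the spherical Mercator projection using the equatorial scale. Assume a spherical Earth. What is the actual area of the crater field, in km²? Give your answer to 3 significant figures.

29900 km²

The Mercator projection is conformal; its linear scale factor is the same in every direction and equals sec φ = 1/cos φ.
Areal scale = k² = sec²φ = 1/cos²(38.6°) = 1/0.7815² = 1.637.
True area = apparent / (areal scale) = 49000 / 1.637 ≈ 29900 km².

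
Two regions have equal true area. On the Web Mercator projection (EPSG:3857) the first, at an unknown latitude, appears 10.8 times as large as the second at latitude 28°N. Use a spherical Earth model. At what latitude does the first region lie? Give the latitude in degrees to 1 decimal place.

On Mercator, (apparent₁)/(apparent₂) = sec²φ₁ / sec²φ₂ when true areas are equal.
cos²φ₂ / cos²φ₁ = 10.8  ⇒  cos φ₁ = cos 28° / √10.8 = 0.8829/3.286 = 0.2687.
φ₁ = arccos(0.2687) ≈ 74.4°.

74.4°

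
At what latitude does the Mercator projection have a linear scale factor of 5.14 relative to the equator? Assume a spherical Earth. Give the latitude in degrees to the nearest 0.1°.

78.8°

Mercator scale is k = sec φ = 1/cos φ.
1/cos φ = 5.14  ⇒  cos φ = 0.1946  ⇒  φ = arccos(0.1946) ≈ 78.8°.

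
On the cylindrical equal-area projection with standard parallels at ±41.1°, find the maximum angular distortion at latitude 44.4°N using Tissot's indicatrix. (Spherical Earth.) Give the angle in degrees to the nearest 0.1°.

6.1°

Cylindrical equal-area (φ₀ = 41.1°): h = cos φ / cos 41.1° along meridians, k = cos 41.1° / cos φ along parallels; h·k = 1.
At 44.4°: h = 0.9481, k = 1.055; principal scales a = 1.055, b = 0.9481.
sin(ω/2) = (a − b)/(a + b) = 0.1066/2.003 = 0.05322, so ω = 2 arcsin(0.05322) ≈ 6.1°.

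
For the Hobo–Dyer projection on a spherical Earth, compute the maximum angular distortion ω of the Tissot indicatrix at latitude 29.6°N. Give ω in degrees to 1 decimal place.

The Hobo–Dyer projection is cylindrical equal-area with φ₀ = 37.5°. A cylindrical equal-area projection with standard parallel φ₀ has meridian scale h = cos φ / cos φ₀ and parallel scale k = cos φ₀ / cos φ (so areas are preserved, h·k = 1).
At 29.6°: h = 1.096, k = 0.9124; principal scales a = 1.096, b = 0.9124.
sin(ω/2) = (a − b)/(a + b) = 0.1835/2.008 = 0.09139, so ω = 2 arcsin(0.09139) ≈ 10.5°.

10.5°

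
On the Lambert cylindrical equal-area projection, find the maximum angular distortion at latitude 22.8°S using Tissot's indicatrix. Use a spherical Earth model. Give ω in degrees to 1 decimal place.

9.3°

The Lambert cylindrical equal-area projection is the cylindrical equal-area projection with its standard parallel at the equator (φ₀ = 0). For cylindrical equal-area with standard parallel φ₀, h = cos φ / cos φ₀ and k = cos φ₀ / cos φ, so h·k = 1.
At 22.8°: h = 0.9219, k = 1.085; principal scales a = 1.085, b = 0.9219.
sin(ω/2) = (a − b)/(a + b) = 0.1629/2.007 = 0.08118, so ω = 2 arcsin(0.08118) ≈ 9.3°.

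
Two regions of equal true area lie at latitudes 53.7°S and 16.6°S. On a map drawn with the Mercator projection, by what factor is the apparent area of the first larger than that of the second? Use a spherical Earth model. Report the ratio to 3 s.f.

2.62

Mercator is conformal with k = sec φ, so areal scale = k² = sec²φ.
At 53.7°: sec²(53.7°) = 1/0.5920² = 2.853.
At 16.6°: sec²(16.6°) = 1/0.9583² = 1.089.
Ratio = 2.853/1.089 = cos²(16.6°)/cos²(53.7°) ≈ 2.62.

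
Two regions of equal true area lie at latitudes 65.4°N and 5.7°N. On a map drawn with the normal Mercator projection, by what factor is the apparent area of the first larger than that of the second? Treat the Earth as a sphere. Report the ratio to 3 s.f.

5.71

On Mercator, area is exaggerated by sec²φ = 1/cos²φ.
At 65.4°: sec²(65.4°) = 1/0.4163² = 5.771.
At 5.7°: sec²(5.7°) = 1/0.9951² = 1.010.
Ratio = 5.771/1.010 = cos²(5.7°)/cos²(65.4°) ≈ 5.71.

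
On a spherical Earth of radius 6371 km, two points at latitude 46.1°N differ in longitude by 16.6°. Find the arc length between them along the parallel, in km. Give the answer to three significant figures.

1280 km

Arc length along a parallel = R cos φ · Δλ (with Δλ in radians).
= 6371 × cos 46.1° × (16.6° × π/180) = 6371 × 0.6934 × 0.2897 ≈ 1280 km.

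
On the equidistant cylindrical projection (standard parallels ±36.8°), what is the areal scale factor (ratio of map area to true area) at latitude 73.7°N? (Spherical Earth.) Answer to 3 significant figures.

With standard parallel φ₀ = 36.8°, the equirectangular projection gives x = Rλ cos φ₀, y = Rφ, so h = 1 and k = cos 36.8° / cos φ.
Areal scale = h·k = 1 × cos φ₀ / cos φ; at 73.7°, h = 1.000, k = 2.853, so h·k = 2.853.

2.85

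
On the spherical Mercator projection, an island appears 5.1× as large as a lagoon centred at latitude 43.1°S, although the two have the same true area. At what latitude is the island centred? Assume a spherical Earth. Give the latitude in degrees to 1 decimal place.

71.1°

Mercator areal scale is sec²φ, so apparent-area ratio = sec²φ₁ / sec²φ₂ = cos²φ₂ / cos²φ₁.
cos²φ₂ / cos²φ₁ = 5.1  ⇒  cos φ₁ = cos 43.1° / √5.1 = 0.7302/2.258 = 0.3233.
φ₁ = arccos(0.3233) ≈ 71.1°.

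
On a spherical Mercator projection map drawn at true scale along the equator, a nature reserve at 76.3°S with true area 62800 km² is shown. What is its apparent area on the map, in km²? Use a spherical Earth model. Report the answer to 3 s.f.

The Mercator projection is conformal; its linear scale factor is the same in every direction and equals sec φ = 1/cos φ.
Areal scale = k² = sec²φ = 1/cos²(76.3°) = 1/0.2368² = 17.83.
Apparent area = 62800 × 17.83 ≈ 1120000 km².

1120000 km²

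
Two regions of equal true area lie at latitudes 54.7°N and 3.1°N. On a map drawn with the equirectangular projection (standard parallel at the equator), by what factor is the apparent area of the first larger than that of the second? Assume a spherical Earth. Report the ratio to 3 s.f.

Plate carrée maps x = Rλ, y = Rφ. The meridian scale is h = 1 and the parallel scale is k = 1/cos φ = sec φ.
Areal scale at 54.7°: h·k = 1.000 × 1.731 = 1.731.
Areal scale at 3.1°: h·k = 1.000 × 1.001 = 1.001.
Ratio = 1.731/1.001 ≈ 1.73.

1.73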